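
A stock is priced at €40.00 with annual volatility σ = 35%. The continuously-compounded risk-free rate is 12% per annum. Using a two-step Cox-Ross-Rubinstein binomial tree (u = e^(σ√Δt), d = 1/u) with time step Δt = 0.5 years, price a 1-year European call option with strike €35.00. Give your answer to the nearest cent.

CRR parameters: u = e^(σ√Δt) = e^(0.35·√0.5) = 1.2808, d = 1/u = 0.7808
Per-period rate: rΔt = 0.12·0.5 = 0.06, so R = e^0.06 = 1.0618
Risk-neutral probability p = (e^0.06 − 0.7808)/(1.2808 − 0.7808) = 0.2811/0.5000 = 0.5621
Terminal stock prices: S_uu = 65.62, S_ud = 40, S_dd = 24.38
Terminal payoffs (S − K): max(30.62, 0) = 30.62, max(5, 0) = 5, max(-10.62, 0) = 0
Node u (S = 51.23): V_u = e^(−0.06)·[0.5621·30.6183 + 0.4379·5.0000] = 18.2704
Node d (S = 31.23): V_d = e^(−0.06)·[0.5621·5.0000 + 0.4379·0.0000] = 2.6469
Node 0 (S = 40): V_0 = e^(−0.06)·[0.5621·18.2704 + 0.4379·2.6469] = 10.7633

€10.76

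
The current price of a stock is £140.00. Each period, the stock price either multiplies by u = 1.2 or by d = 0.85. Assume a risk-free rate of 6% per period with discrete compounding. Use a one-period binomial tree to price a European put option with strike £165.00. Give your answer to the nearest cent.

Risk-neutral probability p = (1 + 0.06 − 0.85)/(1.2 − 0.85) = 0.2100/0.3500 = 0.6000
Terminal stock prices: S_u = 168, S_d = 119
Terminal payoffs (K − S): max(-3, 0) = 0, max(46, 0) = 46
Node 0 (S = 140): V_0 = 1/1.06·[0.6000·0.0000 + 0.4000·46.0000] = 17.3585

£17.36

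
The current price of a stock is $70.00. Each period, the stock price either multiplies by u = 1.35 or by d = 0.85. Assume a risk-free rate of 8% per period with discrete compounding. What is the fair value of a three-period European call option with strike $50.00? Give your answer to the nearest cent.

Risk-neutral probability p = (1 + 0.08 − 0.85)/(1.35 − 0.85) = 0.2300/0.5000 = 0.4600
Terminal stock prices: S_uuu = 172.2, S_uud = 108.4, S_udd = 68.28, S_ddd = 42.99
Terminal payoffs (S − K): max(122.2, 0) = 122.2, max(58.44, 0) = 58.44, max(18.28, 0) = 18.28, max(-7.011, 0) = 0
Node uu (S = 127.6): V_uu = 1/1.08·[0.4600·122.2263 + 0.5400·58.4388] = 81.2787
Node ud (S = 80.33): V_ud = 1/1.08·[0.4600·58.4388 + 0.5400·18.2762] = 34.0287
Node dd (S = 50.57): V_dd = 1/1.08·[0.4600·18.2762 + 0.5400·0.0000] = 7.7843
Node u (S = 94.5): V_u = 1/1.08·[0.4600·81.2787 + 0.5400·34.0287] = 51.6331
Node d (S = 59.5): V_d = 1/1.08·[0.4600·34.0287 + 0.5400·7.7843] = 18.3859
Node 0 (S = 70): V_0 = 1/1.08·[0.4600·51.6331 + 0.5400·18.3859] = 31.1848

$31.18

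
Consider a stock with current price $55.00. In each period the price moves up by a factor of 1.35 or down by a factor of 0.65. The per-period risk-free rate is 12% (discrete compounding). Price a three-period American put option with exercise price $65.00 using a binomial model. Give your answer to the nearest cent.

Risk-neutral probability p = (1 + 0.12 − 0.65)/(1.35 − 0.65) = 0.4700/0.7000 = 0.6714
Terminal stock prices: S_uuu = 135.3, S_uud = 65.15, S_udd = 31.37, S_ddd = 15.1
Terminal payoffs (K − S): max(-70.32, 0) = 0, max(-0.1544, 0) = 0, max(33.63, 0) = 33.63, max(49.9, 0) = 49.9
Node uu (S = 100.2): continuation = 1/1.12·[0.6714·0.0000 + 0.3286·0.0000] = 0.0000; exercise value = 0.0000 ≤ continuation, so V_uu = 0.0000
Node ud (S = 48.26): continuation = 1/1.12·[0.6714·0.0000 + 0.3286·33.6294] = 9.8658; exercise value = 16.7375 > continuation, so V_ud = 16.7375 (exercise)
Node dd (S = 23.24): continuation = 1/1.12·[0.6714·33.6294 + 0.3286·49.8956] = 34.7982; exercise value = 41.7625 > continuation, so V_dd = 41.7625 (exercise)
Node u (S = 74.25): continuation = 1/1.12·[0.6714·0.0000 + 0.3286·16.7375] = 4.9102; exercise value = 0.0000 ≤ continuation, so V_u = 4.9102
Node d (S = 35.75): continuation = 1/1.12·[0.6714·16.7375 + 0.3286·41.7625] = 22.2857; exercise value = 29.2500 > continuation, so V_d = 29.2500 (exercise)
Node 0 (S = 55): continuation = 1/1.12·[0.6714·4.9102 + 0.3286·29.2500] = 11.5246; exercise value = 10.0000 ≤ continuation, so V_0 = 11.5246

$11.52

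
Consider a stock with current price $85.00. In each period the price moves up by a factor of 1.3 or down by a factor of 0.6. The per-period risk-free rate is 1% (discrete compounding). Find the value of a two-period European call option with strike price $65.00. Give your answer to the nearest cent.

$27.07

Risk-neutral probability p = (1 + 0.01 − 0.6)/(1.3 − 0.6) = 0.4100/0.7000 = 0.5857
Terminal stock prices: S_uu = 143.7, S_ud = 66.3, S_dd = 30.6
Terminal payoffs (S − K): max(78.65, 0) = 78.65, max(1.3, 0) = 1.3, max(-34.4, 0) = 0
Node u (S = 110.5): V_u = 1/1.01·[0.5857·78.6500 + 0.4143·1.3000] = 46.1436
Node d (S = 51): V_d = 1/1.01·[0.5857·1.3000 + 0.4143·0.0000] = 0.7539
Node 0 (S = 85): V_0 = 1/1.01·[0.5857·46.1436 + 0.4143·0.7539] = 27.0686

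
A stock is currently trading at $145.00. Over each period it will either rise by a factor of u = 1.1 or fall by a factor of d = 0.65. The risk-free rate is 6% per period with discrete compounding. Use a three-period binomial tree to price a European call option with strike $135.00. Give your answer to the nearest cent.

$36.83

Risk-neutral probability p = (1 + 0.06 − 0.65)/(1.1 − 0.65) = 0.4100/0.4500 = 0.9111
Terminal stock prices: S_uuu = 193, S_uud = 114, S_udd = 67.39, S_ddd = 39.82
Terminal payoffs (S − K): max(58, 0) = 58, max(-20.96, 0) = 0, max(-67.61, 0) = 0, max(-95.18, 0) = 0
Node uu (S = 175.5): V_uu = 1/1.06·[0.9111·57.9950 + 0.0889·0.0000] = 49.8490
Node ud (S = 103.7): V_ud = 1/1.06·[0.9111·0.0000 + 0.0889·0.0000] = 0.0000
Node dd (S = 61.26): V_dd = 1/1.06·[0.9111·0.0000 + 0.0889·0.0000] = 0.0000
Node u (S = 159.5): V_u = 1/1.06·[0.9111·49.8490 + 0.0889·0.0000] = 42.8471
Node d (S = 94.25): V_d = 1/1.06·[0.9111·0.0000 + 0.0889·0.0000] = 0.0000
Node 0 (S = 145): V_0 = 1/1.06·[0.9111·42.8471 + 0.0889·0.0000] = 36.8288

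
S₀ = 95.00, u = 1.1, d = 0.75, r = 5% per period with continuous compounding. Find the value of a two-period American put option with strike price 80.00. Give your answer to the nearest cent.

Risk-neutral probability p = (e^0.05 − 0.75)/(1.1 − 0.75) = 0.3013/0.3500 = 0.8608
Terminal stock prices: S_uu = 115, S_ud = 78.38, S_dd = 53.44
Terminal payoffs (K − S): max(-34.95, 0) = 0, max(1.625, 0) = 1.625, max(26.56, 0) = 26.56
Node u (S = 104.5): continuation = e^(−0.05)·[0.8608·0.0000 + 0.1392·1.6250] = 0.2152; exercise value = 0.0000 ≤ continuation, so V_u = 0.2152
Node d (S = 71.25): continuation = e^(−0.05)·[0.8608·1.6250 + 0.1392·26.5625] = 4.8484; exercise value = 8.7500 > continuation, so V_d = 8.7500 (exercise)
Node 0 (S = 95): continuation = e^(−0.05)·[0.8608·0.2152 + 0.1392·8.7500] = 1.3350; exercise value = 0.0000 ≤ continuation, so V_0 = 1.3350

1.34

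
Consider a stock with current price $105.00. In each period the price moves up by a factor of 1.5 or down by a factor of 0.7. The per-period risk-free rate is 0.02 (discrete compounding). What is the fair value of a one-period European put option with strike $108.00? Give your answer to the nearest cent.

Risk-neutral probability p = (1 + 0.02 − 0.7)/(1.5 − 0.7) = 0.3200/0.8000 = 0.4000
Terminal stock prices: S_u = 157.5, S_d = 73.5
Terminal payoffs (K − S): max(-49.5, 0) = 0, max(34.5, 0) = 34.5
Node 0 (S = 105): V_0 = 1/1.02·[0.4000·0.0000 + 0.6000·34.5000] = 20.2941

$20.29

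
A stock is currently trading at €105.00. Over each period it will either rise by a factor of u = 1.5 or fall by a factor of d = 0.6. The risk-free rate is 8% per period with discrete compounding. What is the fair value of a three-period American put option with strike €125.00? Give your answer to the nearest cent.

Risk-neutral probability p = (1 + 0.08 − 0.6)/(1.5 − 0.6) = 0.4800/0.9000 = 0.5333
Terminal stock prices: S_uuu = 354.4, S_uud = 141.8, S_udd = 56.7, S_ddd = 22.68
Terminal payoffs (K − S): max(-229.4, 0) = 0, max(-16.75, 0) = 0, max(68.3, 0) = 68.3, max(102.3, 0) = 102.3
Node uu (S = 236.2): continuation = 1/1.08·[0.5333·0.0000 + 0.4667·0.0000] = 0.0000; exercise value = 0.0000 ≤ continuation, so V_uu = 0.0000
Node ud (S = 94.5): continuation = 1/1.08·[0.5333·0.0000 + 0.4667·68.3000] = 29.5123; exercise value = 30.5000 > continuation, so V_ud = 30.5000 (exercise)
Node dd (S = 37.8): continuation = 1/1.08·[0.5333·68.3000 + 0.4667·102.3200] = 77.9407; exercise value = 87.2000 > continuation, so V_dd = 87.2000 (exercise)
Node u (S = 157.5): continuation = 1/1.08·[0.5333·0.0000 + 0.4667·30.5000] = 13.1790; exercise value = 0.0000 ≤ continuation, so V_u = 13.1790
Node d (S = 63): continuation = 1/1.08·[0.5333·30.5000 + 0.4667·87.2000] = 52.7407; exercise value = 62.0000 > continuation, so V_d = 62.0000 (exercise)
Node 0 (S = 105): continuation = 1/1.08·[0.5333·13.1790 + 0.4667·62.0000] = 33.2983; exercise value = 20.0000 ≤ continuation, so V_0 = 33.2983

€33.30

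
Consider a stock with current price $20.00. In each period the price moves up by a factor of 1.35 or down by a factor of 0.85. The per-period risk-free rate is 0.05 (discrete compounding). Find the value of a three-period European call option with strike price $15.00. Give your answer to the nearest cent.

$7.55

Risk-neutral probability p = (1 + 0.05 − 0.85)/(1.35 − 0.85) = 0.2000/0.5000 = 0.4000
Terminal stock prices: S_uuu = 49.21, S_uud = 30.98, S_udd = 19.51, S_ddd = 12.28
Terminal payoffs (S − K): max(34.21, 0) = 34.21, max(15.98, 0) = 15.98, max(4.507, 0) = 4.507, max(-2.718, 0) = 0
Node uu (S = 36.45): V_uu = 1/1.05·[0.4000·34.2075 + 0.6000·15.9825] = 22.1643
Node ud (S = 22.95): V_ud = 1/1.05·[0.4000·15.9825 + 0.6000·4.5075] = 8.6643
Node dd (S = 14.45): V_dd = 1/1.05·[0.4000·4.5075 + 0.6000·0.0000] = 1.7171
Node u (S = 27): V_u = 1/1.05·[0.4000·22.1643 + 0.6000·8.6643] = 13.3946
Node d (S = 17): V_d = 1/1.05·[0.4000·8.6643 + 0.6000·1.7171] = 4.2819
Node 0 (S = 20): V_0 = 1/1.05·[0.4000·13.3946 + 0.6000·4.2819] = 7.5495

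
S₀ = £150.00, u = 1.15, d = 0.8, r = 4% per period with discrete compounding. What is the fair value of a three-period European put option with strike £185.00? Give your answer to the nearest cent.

Risk-neutral probability p = (1 + 0.04 − 0.8)/(1.15 − 0.8) = 0.2400/0.3500 = 0.6857
Terminal stock prices: S_uuu = 228.1, S_uud = 158.7, S_udd = 110.4, S_ddd = 76.8
Terminal payoffs (K − S): max(-43.13, 0) = 0, max(26.3, 0) = 26.3, max(74.6, 0) = 74.6, max(108.2, 0) = 108.2
Node uu (S = 198.4): V_uu = 1/1.04·[0.6857·0.0000 + 0.3143·26.3000] = 7.9478
Node ud (S = 138): V_ud = 1/1.04·[0.6857·26.3000 + 0.3143·74.6000] = 39.8846
Node dd (S = 96): V_dd = 1/1.04·[0.6857·74.6000 + 0.3143·108.2000] = 81.8846
Node u (S = 172.5): V_u = 1/1.04·[0.6857·7.9478 + 0.3143·39.8846] = 17.2934
Node d (S = 120): V_d = 1/1.04·[0.6857·39.8846 + 0.3143·81.8846] = 51.0429
Node 0 (S = 150): V_0 = 1/1.04·[0.6857·17.2934 + 0.3143·51.0429] = 26.8273

£26.83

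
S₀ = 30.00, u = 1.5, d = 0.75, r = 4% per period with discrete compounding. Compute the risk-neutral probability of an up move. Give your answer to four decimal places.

p = 0.3867

Risk-neutral probability p = (1 + 0.04 − 0.75)/(1.5 − 0.75) = 0.2900/0.7500 = 0.3867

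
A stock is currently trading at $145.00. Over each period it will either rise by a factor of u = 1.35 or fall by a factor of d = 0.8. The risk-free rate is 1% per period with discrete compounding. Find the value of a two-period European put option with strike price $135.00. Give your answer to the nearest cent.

$15.81

Risk-neutral probability p = (1 + 0.01 − 0.8)/(1.35 − 0.8) = 0.2100/0.5500 = 0.3818
Terminal stock prices: S_uu = 264.3, S_ud = 156.6, S_dd = 92.8
Terminal payoffs (K − S): max(-129.3, 0) = 0, max(-21.6, 0) = 0, max(42.2, 0) = 42.2
Node u (S = 195.8): V_u = 1/1.01·[0.3818·0.0000 + 0.6182·0.0000] = 0.0000
Node d (S = 116): V_d = 1/1.01·[0.3818·0.0000 + 0.6182·42.2000] = 25.8290
Node 0 (S = 145): V_0 = 1/1.01·[0.3818·0.0000 + 0.6182·25.8290] = 15.8089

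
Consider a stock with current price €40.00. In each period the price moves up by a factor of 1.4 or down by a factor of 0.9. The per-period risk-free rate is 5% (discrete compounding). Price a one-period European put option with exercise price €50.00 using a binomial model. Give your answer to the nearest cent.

€9.33

Risk-neutral probability p = (1 + 0.05 − 0.9)/(1.4 − 0.9) = 0.1500/0.5000 = 0.3000
Terminal stock prices: S_u = 56, S_d = 36
Terminal payoffs (K − S): max(-6, 0) = 0, max(14, 0) = 14
Node 0 (S = 40): V_0 = 1/1.05·[0.3000·0.0000 + 0.7000·14.0000] = 9.3333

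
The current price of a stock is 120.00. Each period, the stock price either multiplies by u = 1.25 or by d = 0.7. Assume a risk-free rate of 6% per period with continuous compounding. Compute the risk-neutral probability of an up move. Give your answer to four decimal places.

Risk-neutral probability p = (e^0.06 − 0.7)/(1.25 − 0.7) = 0.3618/0.5500 = 0.6579

p = 0.6579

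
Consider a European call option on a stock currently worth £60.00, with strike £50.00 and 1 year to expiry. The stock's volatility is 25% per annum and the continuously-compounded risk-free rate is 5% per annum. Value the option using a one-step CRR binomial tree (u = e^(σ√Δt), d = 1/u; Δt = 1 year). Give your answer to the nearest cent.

£13.87

CRR parameters: u = e^(σ√Δt) = e^(0.25·√1) = 1.2840, d = 1/u = 0.7788
Per-period rate: rΔt = 0.05·1 = 0.05, so R = e^0.05 = 1.0513
Risk-neutral probability p = (e^0.05 − 0.7788)/(1.2840 − 0.7788) = 0.2725/0.5052 = 0.5393
Terminal stock prices: S_u = 77.04, S_d = 46.73
Terminal payoffs (S − K): max(27.04, 0) = 27.04, max(-3.272, 0) = 0
Node 0 (S = 60): V_0 = e^(−0.05)·[0.5393·27.0415 + 0.4607·0.0000] = 13.8724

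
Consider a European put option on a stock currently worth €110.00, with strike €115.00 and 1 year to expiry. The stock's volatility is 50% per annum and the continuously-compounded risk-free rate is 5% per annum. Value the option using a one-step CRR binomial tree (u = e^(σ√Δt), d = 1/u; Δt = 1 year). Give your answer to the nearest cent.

€26.33

CRR parameters: u = e^(σ√Δt) = e^(0.5·√1) = 1.6487, d = 1/u = 0.6065
Per-period rate: rΔt = 0.05·1 = 0.05, so R = e^0.05 = 1.0513
Risk-neutral probability p = (e^0.05 − 0.6065)/(1.6487 − 0.6065) = 0.4447/1.0422 = 0.4267
Terminal stock prices: S_u = 181.4, S_d = 66.72
Terminal payoffs (K − S): max(-66.36, 0) = 0, max(48.28, 0) = 48.28
Node 0 (S = 110): V_0 = e^(−0.05)·[0.4267·0.0000 + 0.5733·48.2816] = 26.3282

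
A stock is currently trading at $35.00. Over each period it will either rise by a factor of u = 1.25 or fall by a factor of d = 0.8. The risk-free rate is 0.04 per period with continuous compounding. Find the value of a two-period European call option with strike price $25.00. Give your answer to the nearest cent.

$12.44

Risk-neutral probability p = (e^0.04 − 0.8)/(1.25 − 0.8) = 0.2408/0.4500 = 0.5351
Terminal stock prices: S_uu = 54.69, S_ud = 35, S_dd = 22.4
Terminal payoffs (S − K): max(29.69, 0) = 29.69, max(10, 0) = 10, max(-2.6, 0) = 0
Node u (S = 43.75): V_u = e^(−0.04)·[0.5351·29.6875 + 0.4649·10.0000] = 19.7303
Node d (S = 28): V_d = e^(−0.04)·[0.5351·10.0000 + 0.4649·0.0000] = 5.1415
Node 0 (S = 35): V_0 = e^(−0.04)·[0.5351·19.7303 + 0.4649·5.1415] = 12.4408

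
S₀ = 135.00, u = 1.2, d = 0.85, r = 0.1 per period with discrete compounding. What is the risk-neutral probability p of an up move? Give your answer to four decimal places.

Risk-neutral probability p = (1 + 0.1 − 0.85)/(1.2 − 0.85) = 0.2500/0.3500 = 0.7143

p = 0.7143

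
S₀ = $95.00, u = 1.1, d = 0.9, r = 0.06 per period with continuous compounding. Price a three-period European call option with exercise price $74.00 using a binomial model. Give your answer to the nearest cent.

Risk-neutral probability p = (e^0.06 − 0.9)/(1.1 − 0.9) = 0.1618/0.2000 = 0.8092
Terminal stock prices: S_uuu = 126.4, S_uud = 103.5, S_udd = 84.65, S_ddd = 69.26
Terminal payoffs (S − K): max(52.45, 0) = 52.45, max(29.46, 0) = 29.46, max(10.65, 0) = 10.65, max(-4.745, 0) = 0
Node uu (S = 115): V_uu = e^(−0.06)·[0.8092·52.4450 + 0.1908·29.4550] = 45.2594
Node ud (S = 94.05): V_ud = e^(−0.06)·[0.8092·29.4550 + 0.1908·10.6450] = 24.3594
Node dd (S = 76.95): V_dd = e^(−0.06)·[0.8092·10.6450 + 0.1908·0.0000] = 8.1121
Node u (S = 104.5): V_u = e^(−0.06)·[0.8092·45.2594 + 0.1908·24.3594] = 38.8679
Node d (S = 85.5): V_d = e^(−0.06)·[0.8092·24.3594 + 0.1908·8.1121] = 20.0211
Node 0 (S = 95): V_0 = e^(−0.06)·[0.8092·38.8679 + 0.1908·20.0211] = 33.2175

$33.22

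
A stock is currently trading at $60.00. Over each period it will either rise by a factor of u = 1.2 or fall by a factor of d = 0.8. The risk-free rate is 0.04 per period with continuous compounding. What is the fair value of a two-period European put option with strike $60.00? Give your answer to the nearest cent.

Risk-neutral probability p = (e^0.04 − 0.8)/(1.2 − 0.8) = 0.2408/0.4000 = 0.6020
Terminal stock prices: S_uu = 86.4, S_ud = 57.6, S_dd = 38.4
Terminal payoffs (K − S): max(-26.4, 0) = 0, max(2.4, 0) = 2.4, max(21.6, 0) = 21.6
Node u (S = 72): V_u = e^(−0.04)·[0.6020·0.0000 + 0.3980·2.4000] = 0.9177
Node d (S = 48): V_d = e^(−0.04)·[0.6020·2.4000 + 0.3980·21.6000] = 9.6474
Node 0 (S = 60): V_0 = e^(−0.04)·[0.6020·0.9177 + 0.3980·9.6474] = 4.2197

$4.22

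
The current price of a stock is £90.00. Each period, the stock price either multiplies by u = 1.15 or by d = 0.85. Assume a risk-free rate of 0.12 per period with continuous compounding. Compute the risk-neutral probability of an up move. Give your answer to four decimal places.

Risk-neutral probability p = (e^0.12 − 0.85)/(1.15 − 0.85) = 0.2775/0.3000 = 0.9250

p = 0.9250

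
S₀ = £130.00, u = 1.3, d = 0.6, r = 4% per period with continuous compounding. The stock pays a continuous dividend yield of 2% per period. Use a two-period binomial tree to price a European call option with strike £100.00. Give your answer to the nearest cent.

Per-period risk-free factor R = e^0.04 = 1.0408; dividend-adjusted growth = e^(0.04−0.02) = 1.0202.
Risk-neutral probability p = (1.0202 − 0.6)/(1.3 − 0.6) = 0.4202/0.7000 = 0.6003
Terminal stock prices: S_uu = 219.7, S_ud = 101.4, S_dd = 46.8
Terminal payoffs (S − K): max(119.7, 0) = 119.7, max(1.4, 0) = 1.4, max(-53.2, 0) = 0
Node u (S = 169): V_u = e^(−0.04)·[0.6003·119.7000 + 0.3997·1.4000] = 69.5746
Node d (S = 78): V_d = e^(−0.04)·[0.6003·1.4000 + 0.3997·0.0000] = 0.8075
Node 0 (S = 130): V_0 = e^(−0.04)·[0.6003·69.5746 + 0.3997·0.8075] = 40.4373

£40.44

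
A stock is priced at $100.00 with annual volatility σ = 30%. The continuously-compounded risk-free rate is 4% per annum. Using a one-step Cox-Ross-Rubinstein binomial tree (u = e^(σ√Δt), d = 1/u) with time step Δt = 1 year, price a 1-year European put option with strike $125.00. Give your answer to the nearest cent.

CRR parameters: u = e^(σ√Δt) = e^(0.3·√1) = 1.3499, d = 1/u = 0.7408
Per-period rate: rΔt = 0.04·1 = 0.04, so R = e^0.04 = 1.0408
Risk-neutral probability p = (e^0.04 − 0.7408)/(1.3499 − 0.7408) = 0.3000/0.6090 = 0.4926
Terminal stock prices: S_u = 135, S_d = 74.08
Terminal payoffs (K − S): max(-9.986, 0) = 0, max(50.92, 0) = 50.92
Node 0 (S = 100): V_0 = e^(−0.04)·[0.4926·0.0000 + 0.5074·50.9182] = 24.8245

$24.82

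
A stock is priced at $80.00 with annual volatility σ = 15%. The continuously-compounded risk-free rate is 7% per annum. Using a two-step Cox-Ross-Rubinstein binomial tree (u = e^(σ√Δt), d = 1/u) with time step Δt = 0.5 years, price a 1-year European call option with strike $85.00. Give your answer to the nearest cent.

CRR parameters: u = e^(σ√Δt) = e^(0.15·√0.5) = 1.1119, d = 1/u = 0.8994
Per-period rate: rΔt = 0.07·0.5 = 0.035, so R = e^0.035 = 1.0356
Risk-neutral probability p = (e^0.035 − 0.8994)/(1.1119 − 0.8994) = 0.1363/0.2125 = 0.6411
Terminal stock prices: S_uu = 98.9, S_ud = 80, S_dd = 64.71
Terminal payoffs (S − K): max(13.9, 0) = 13.9, max(-5, 0) = 0, max(-20.29, 0) = 0
Node u (S = 88.95): V_u = e^(−0.035)·[0.6411·13.9049 + 0.3589·0.0000] = 8.6079
Node d (S = 71.95): V_d = e^(−0.035)·[0.6411·0.0000 + 0.3589·0.0000] = 0.0000
Node 0 (S = 80): V_0 = e^(−0.035)·[0.6411·8.6079 + 0.3589·0.0000] = 5.3288

$5.33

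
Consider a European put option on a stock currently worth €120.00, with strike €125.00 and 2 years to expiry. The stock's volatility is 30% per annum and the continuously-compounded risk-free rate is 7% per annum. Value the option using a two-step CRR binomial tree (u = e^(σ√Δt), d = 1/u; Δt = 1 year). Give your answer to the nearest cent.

CRR parameters: u = e^(σ√Δt) = e^(0.3·√1) = 1.3499, d = 1/u = 0.7408
Per-period rate: rΔt = 0.07·1 = 0.07, so R = e^0.07 = 1.0725
Risk-neutral probability p = (e^0.07 − 0.7408)/(1.3499 − 0.7408) = 0.3317/0.6090 = 0.5446
Terminal stock prices: S_uu = 218.7, S_ud = 120, S_dd = 65.86
Terminal payoffs (K − S): max(-93.65, 0) = 0, max(5, 0) = 5, max(59.14, 0) = 59.14
Node u (S = 162): V_u = e^(−0.07)·[0.5446·0.0000 + 0.4554·5.0000] = 2.1230
Node d (S = 88.9): V_d = e^(−0.07)·[0.5446·5.0000 + 0.4554·59.1426] = 27.6510
Node 0 (S = 120): V_0 = e^(−0.07)·[0.5446·2.1230 + 0.4554·27.6510] = 12.8187

€12.82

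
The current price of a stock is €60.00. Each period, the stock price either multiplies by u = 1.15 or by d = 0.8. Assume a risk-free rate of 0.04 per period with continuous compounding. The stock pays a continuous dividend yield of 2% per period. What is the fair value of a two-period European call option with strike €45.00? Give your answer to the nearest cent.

€16.95

Per-period risk-free factor R = e^0.04 = 1.0408; dividend-adjusted growth = e^(0.04−0.02) = 1.0202.
Risk-neutral probability p = (1.0202 − 0.8)/(1.15 − 0.8) = 0.2202/0.3500 = 0.6291
Terminal stock prices: S_uu = 79.35, S_ud = 55.2, S_dd = 38.4
Terminal payoffs (S − K): max(34.35, 0) = 34.35, max(10.2, 0) = 10.2, max(-6.6, 0) = 0
Node u (S = 69): V_u = e^(−0.04)·[0.6291·34.3500 + 0.3709·10.2000] = 24.3982
Node d (S = 48): V_d = e^(−0.04)·[0.6291·10.2000 + 0.3709·0.0000] = 6.1657
Node 0 (S = 60): V_0 = e^(−0.04)·[0.6291·24.3982 + 0.3709·6.1657] = 16.9451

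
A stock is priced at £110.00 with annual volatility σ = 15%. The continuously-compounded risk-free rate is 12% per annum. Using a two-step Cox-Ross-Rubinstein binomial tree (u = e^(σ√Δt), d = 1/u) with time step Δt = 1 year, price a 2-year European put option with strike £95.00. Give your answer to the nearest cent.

£0.14

CRR parameters: u = e^(σ√Δt) = e^(0.15·√1) = 1.1618, d = 1/u = 0.8607
Per-period rate: rΔt = 0.12·1 = 0.12, so R = e^0.12 = 1.1275
Risk-neutral probability p = (e^0.12 − 0.8607)/(1.1618 − 0.8607) = 0.2668/0.3011 = 0.8860
Terminal stock prices: S_uu = 148.5, S_ud = 110, S_dd = 81.49
Terminal payoffs (K − S): max(-53.48, 0) = 0, max(-15, 0) = 0, max(13.51, 0) = 13.51
Node u (S = 127.8): V_u = e^(−0.12)·[0.8860·0.0000 + 0.1140·0.0000] = 0.0000
Node d (S = 94.68): V_d = e^(−0.12)·[0.8860·0.0000 + 0.1140·13.5100] = 1.3663
Node 0 (S = 110): V_0 = e^(−0.12)·[0.8860·0.0000 + 0.1140·1.3663] = 0.1382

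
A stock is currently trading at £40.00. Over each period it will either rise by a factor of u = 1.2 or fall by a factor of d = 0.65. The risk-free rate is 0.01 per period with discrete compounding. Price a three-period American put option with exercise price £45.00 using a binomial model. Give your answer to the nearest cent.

Risk-neutral probability p = (1 + 0.01 − 0.65)/(1.2 − 0.65) = 0.3600/0.5500 = 0.6545
Terminal stock prices: S_uuu = 69.12, S_uud = 37.44, S_udd = 20.28, S_ddd = 10.98
Terminal payoffs (K − S): max(-24.12, 0) = 0, max(7.56, 0) = 7.56, max(24.72, 0) = 24.72, max(34.02, 0) = 34.02
Node uu (S = 57.6): continuation = 1/1.01·[0.6545·0.0000 + 0.3455·7.5600] = 2.5858; exercise value = 0.0000 ≤ continuation, so V_uu = 2.5858
Node ud (S = 31.2): continuation = 1/1.01·[0.6545·7.5600 + 0.3455·24.7200] = 13.3545; exercise value = 13.8000 > continuation, so V_ud = 13.8000 (exercise)
Node dd (S = 16.9): continuation = 1/1.01·[0.6545·24.7200 + 0.3455·34.0150] = 27.6545; exercise value = 28.1000 > continuation, so V_dd = 28.1000 (exercise)
Node u (S = 48): continuation = 1/1.01·[0.6545·2.5858 + 0.3455·13.8000] = 6.3958; exercise value = 0.0000 ≤ continuation, so V_u = 6.3958
Node d (S = 26): continuation = 1/1.01·[0.6545·13.8000 + 0.3455·28.1000] = 18.5545; exercise value = 19.0000 > continuation, so V_d = 19.0000 (exercise)
Node 0 (S = 40): continuation = 1/1.01·[0.6545·6.3958 + 0.3455·19.0000] = 10.6436; exercise value = 5.0000 ≤ continuation, so V_0 = 10.6436

£10.64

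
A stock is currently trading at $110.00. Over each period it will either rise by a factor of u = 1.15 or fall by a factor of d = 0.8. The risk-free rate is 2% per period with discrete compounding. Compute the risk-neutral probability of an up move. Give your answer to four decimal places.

p = 0.6286

Risk-neutral probability p = (1 + 0.02 − 0.8)/(1.15 − 0.8) = 0.2200/0.3500 = 0.6286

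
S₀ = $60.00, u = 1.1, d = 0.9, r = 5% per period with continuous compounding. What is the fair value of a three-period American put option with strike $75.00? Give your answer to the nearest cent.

Risk-neutral probability p = (e^0.05 − 0.9)/(1.1 − 0.9) = 0.1513/0.2000 = 0.7564
Terminal stock prices: S_uuu = 79.86, S_uud = 65.34, S_udd = 53.46, S_ddd = 43.74
Terminal payoffs (K − S): max(-4.86, 0) = 0, max(9.66, 0) = 9.66, max(21.54, 0) = 21.54, max(31.26, 0) = 31.26
Node uu (S = 72.6): continuation = e^(−0.05)·[0.7564·0.0000 + 0.2436·9.6600] = 2.2388; exercise value = 2.4000 > continuation, so V_uu = 2.4000 (exercise)
Node ud (S = 59.4): continuation = e^(−0.05)·[0.7564·9.6600 + 0.2436·21.5400] = 11.9422; exercise value = 15.6000 > continuation, so V_ud = 15.6000 (exercise)
Node dd (S = 48.6): continuation = e^(−0.05)·[0.7564·21.5400 + 0.2436·31.2600] = 22.7422; exercise value = 26.4000 > continuation, so V_dd = 26.4000 (exercise)
Node u (S = 66): continuation = e^(−0.05)·[0.7564·2.4000 + 0.2436·15.6000] = 5.3422; exercise value = 9.0000 > continuation, so V_u = 9.0000 (exercise)
Node d (S = 54): continuation = e^(−0.05)·[0.7564·15.6000 + 0.2436·26.4000] = 17.3422; exercise value = 21.0000 > continuation, so V_d = 21.0000 (exercise)
Node 0 (S = 60): continuation = e^(−0.05)·[0.7564·9.0000 + 0.2436·21.0000] = 11.3422; exercise value = 15.0000 > continuation, so V_0 = 15.0000 (exercise)

$15.00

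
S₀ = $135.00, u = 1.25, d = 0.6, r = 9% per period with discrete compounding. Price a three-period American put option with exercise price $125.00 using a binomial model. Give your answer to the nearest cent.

Risk-neutral probability p = (1 + 0.09 − 0.6)/(1.25 − 0.6) = 0.4900/0.6500 = 0.7538
Terminal stock prices: S_uuu = 263.7, S_uud = 126.6, S_udd = 60.75, S_ddd = 29.16
Terminal payoffs (K − S): max(-138.7, 0) = 0, max(-1.562, 0) = 0, max(64.25, 0) = 64.25, max(95.84, 0) = 95.84
Node uu (S = 210.9): continuation = 1/1.09·[0.7538·0.0000 + 0.2462·0.0000] = 0.0000; exercise value = 0.0000 ≤ continuation, so V_uu = 0.0000
Node ud (S = 101.2): continuation = 1/1.09·[0.7538·0.0000 + 0.2462·64.2500] = 14.5095; exercise value = 23.7500 > continuation, so V_ud = 23.7500 (exercise)
Node dd (S = 48.6): continuation = 1/1.09·[0.7538·64.2500 + 0.2462·95.8400] = 66.0789; exercise value = 76.4000 > continuation, so V_dd = 76.4000 (exercise)
Node u (S = 168.8): continuation = 1/1.09·[0.7538·0.0000 + 0.2462·23.7500] = 5.3634; exercise value = 0.0000 ≤ continuation, so V_u = 5.3634
Node d (S = 81): continuation = 1/1.09·[0.7538·23.7500 + 0.2462·76.4000] = 33.6789; exercise value = 44.0000 > continuation, so V_d = 44.0000 (exercise)
Node 0 (S = 135): continuation = 1/1.09·[0.7538·5.3634 + 0.2462·44.0000] = 13.6459; exercise value = 0.0000 ≤ continuation, so V_0 = 13.6459

$13.65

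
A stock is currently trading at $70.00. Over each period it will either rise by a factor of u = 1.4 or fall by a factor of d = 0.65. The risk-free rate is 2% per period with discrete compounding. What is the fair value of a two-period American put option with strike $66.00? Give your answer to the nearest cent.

$10.74

Risk-neutral probability p = (1 + 0.02 − 0.65)/(1.4 − 0.65) = 0.3700/0.7500 = 0.4933
Terminal stock prices: S_uu = 137.2, S_ud = 63.7, S_dd = 29.58
Terminal payoffs (K − S): max(-71.2, 0) = 0, max(2.3, 0) = 2.3, max(36.42, 0) = 36.42
Node u (S = 98): continuation = 1/1.02·[0.4933·0.0000 + 0.5067·2.3000] = 1.1425; exercise value = 0.0000 ≤ continuation, so V_u = 1.1425
Node d (S = 45.5): continuation = 1/1.02·[0.4933·2.3000 + 0.5067·36.4250] = 19.2059; exercise value = 20.5000 > continuation, so V_d = 20.5000 (exercise)
Node 0 (S = 70): continuation = 1/1.02·[0.4933·1.1425 + 0.5067·20.5000] = 10.7356; exercise value = 0.0000 ≤ continuation, so V_0 = 10.7356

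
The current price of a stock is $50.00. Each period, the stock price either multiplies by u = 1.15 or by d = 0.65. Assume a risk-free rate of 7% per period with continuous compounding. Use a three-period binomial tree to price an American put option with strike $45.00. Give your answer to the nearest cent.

Risk-neutral probability p = (e^0.07 − 0.65)/(1.15 − 0.65) = 0.4225/0.5000 = 0.8450
Terminal stock prices: S_uuu = 76.04, S_uud = 42.98, S_udd = 24.29, S_ddd = 13.73
Terminal payoffs (K − S): max(-31.04, 0) = 0, max(2.019, 0) = 2.019, max(20.71, 0) = 20.71, max(31.27, 0) = 31.27
Node uu (S = 66.12): continuation = e^(−0.07)·[0.8450·0.0000 + 0.1550·2.0188] = 0.2917; exercise value = 0.0000 ≤ continuation, so V_uu = 0.2917
Node ud (S = 37.38): continuation = e^(−0.07)·[0.8450·2.0188 + 0.1550·20.7063] = 4.5827; exercise value = 7.6250 > continuation, so V_ud = 7.6250 (exercise)
Node dd (S = 21.13): continuation = e^(−0.07)·[0.8450·20.7063 + 0.1550·31.2687] = 20.8327; exercise value = 23.8750 > continuation, so V_dd = 23.8750 (exercise)
Node u (S = 57.5): continuation = e^(−0.07)·[0.8450·0.2917 + 0.1550·7.6250] = 1.3317; exercise value = 0.0000 ≤ continuation, so V_u = 1.3317
Node d (S = 32.5): continuation = e^(−0.07)·[0.8450·7.6250 + 0.1550·23.8750] = 9.4577; exercise value = 12.5000 > continuation, so V_d = 12.5000 (exercise)
Node 0 (S = 50): continuation = e^(−0.07)·[0.8450·1.3317 + 0.1550·12.5000] = 2.8556; exercise value = 0.0000 ≤ continuation, so V_0 = 2.8556

$2.86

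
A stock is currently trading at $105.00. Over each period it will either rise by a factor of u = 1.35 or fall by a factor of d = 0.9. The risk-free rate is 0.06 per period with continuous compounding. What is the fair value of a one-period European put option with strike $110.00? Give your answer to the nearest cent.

$9.35

Risk-neutral probability p = (e^0.06 − 0.9)/(1.35 − 0.9) = 0.1618/0.4500 = 0.3596
Terminal stock prices: S_u = 141.8, S_d = 94.5
Terminal payoffs (K − S): max(-31.75, 0) = 0, max(15.5, 0) = 15.5
Node 0 (S = 105): V_0 = e^(−0.06)·[0.3596·0.0000 + 0.6404·15.5000] = 9.3476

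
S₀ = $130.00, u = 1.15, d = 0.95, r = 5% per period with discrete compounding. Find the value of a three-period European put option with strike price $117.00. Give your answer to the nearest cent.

$0.60

Risk-neutral probability p = (1 + 0.05 − 0.95)/(1.15 − 0.95) = 0.1000/0.2000 = 0.5000
Terminal stock prices: S_uuu = 197.7, S_uud = 163.3, S_udd = 134.9, S_ddd = 111.5
Terminal payoffs (K − S): max(-80.71, 0) = 0, max(-46.33, 0) = 0, max(-17.92, 0) = 0, max(5.541, 0) = 5.541
Node uu (S = 171.9): V_uu = 1/1.05·[0.5000·0.0000 + 0.5000·0.0000] = 0.0000
Node ud (S = 142): V_ud = 1/1.05·[0.5000·0.0000 + 0.5000·0.0000] = 0.0000
Node dd (S = 117.3): V_dd = 1/1.05·[0.5000·0.0000 + 0.5000·5.5413] = 2.6387
Node u (S = 149.5): V_u = 1/1.05·[0.5000·0.0000 + 0.5000·0.0000] = 0.0000
Node d (S = 123.5): V_d = 1/1.05·[0.5000·0.0000 + 0.5000·2.6387] = 1.2565
Node 0 (S = 130): V_0 = 1/1.05·[0.5000·0.0000 + 0.5000·1.2565] = 0.5983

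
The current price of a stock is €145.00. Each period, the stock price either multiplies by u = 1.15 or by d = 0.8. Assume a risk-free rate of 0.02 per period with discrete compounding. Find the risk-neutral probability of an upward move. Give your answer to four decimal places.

Risk-neutral probability p = (1 + 0.02 − 0.8)/(1.15 − 0.8) = 0.2200/0.3500 = 0.6286

p = 0.6286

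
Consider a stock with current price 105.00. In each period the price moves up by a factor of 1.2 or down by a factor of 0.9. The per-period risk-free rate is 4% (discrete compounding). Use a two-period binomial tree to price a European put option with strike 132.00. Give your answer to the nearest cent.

20.91

Risk-neutral probability p = (1 + 0.04 − 0.9)/(1.2 − 0.9) = 0.1400/0.3000 = 0.4667
Terminal stock prices: S_uu = 151.2, S_ud = 113.4, S_dd = 85.05
Terminal payoffs (K − S): max(-19.2, 0) = 0, max(18.6, 0) = 18.6, max(46.95, 0) = 46.95
Node u (S = 126): V_u = 1/1.04·[0.4667·0.0000 + 0.5333·18.6000] = 9.5385
Node d (S = 94.5): V_d = 1/1.04·[0.4667·18.6000 + 0.5333·46.9500] = 32.4231
Node 0 (S = 105): V_0 = 1/1.04·[0.4667·9.5385 + 0.5333·32.4231] = 20.9073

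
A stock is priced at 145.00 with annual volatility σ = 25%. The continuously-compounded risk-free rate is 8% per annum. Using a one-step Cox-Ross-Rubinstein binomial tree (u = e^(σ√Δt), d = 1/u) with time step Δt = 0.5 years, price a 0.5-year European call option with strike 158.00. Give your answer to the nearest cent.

8.25

CRR parameters: u = e^(σ√Δt) = e^(0.25·√0.5) = 1.1934, d = 1/u = 0.8380
Per-period rate: rΔt = 0.08·0.5 = 0.04, so R = e^0.04 = 1.0408
Risk-neutral probability p = (e^0.04 − 0.8380)/(1.1934 − 0.8380) = 0.2028/0.3554 = 0.5708
Terminal stock prices: S_u = 173, S_d = 121.5
Terminal payoffs (S − K): max(15.04, 0) = 15.04, max(-36.49, 0) = 0
Node 0 (S = 145): V_0 = e^(−0.04)·[0.5708·15.0379 + 0.4292·0.0000] = 8.2463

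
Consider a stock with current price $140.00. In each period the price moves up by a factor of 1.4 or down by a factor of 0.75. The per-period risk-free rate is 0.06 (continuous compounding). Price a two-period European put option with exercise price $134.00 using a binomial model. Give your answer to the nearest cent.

Risk-neutral probability p = (e^0.06 − 0.75)/(1.4 − 0.75) = 0.3118/0.6500 = 0.4797
Terminal stock prices: S_uu = 274.4, S_ud = 147, S_dd = 78.75
Terminal payoffs (K − S): max(-140.4, 0) = 0, max(-13, 0) = 0, max(55.25, 0) = 55.25
Node u (S = 196): V_u = e^(−0.06)·[0.4797·0.0000 + 0.5203·0.0000] = 0.0000
Node d (S = 105): V_d = e^(−0.06)·[0.4797·0.0000 + 0.5203·55.2500] = 27.0700
Node 0 (S = 140): V_0 = e^(−0.06)·[0.4797·0.0000 + 0.5203·27.0700] = 13.2631

$13.26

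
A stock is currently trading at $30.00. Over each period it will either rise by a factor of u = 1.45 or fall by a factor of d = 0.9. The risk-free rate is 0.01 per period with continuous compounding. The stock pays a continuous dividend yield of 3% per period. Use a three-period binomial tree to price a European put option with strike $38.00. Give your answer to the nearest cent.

Per-period risk-free factor R = e^0.01 = 1.0101; dividend-adjusted growth = e^(0.01−0.03) = 0.9802.
Risk-neutral probability p = (0.9802 − 0.9)/(1.45 − 0.9) = 0.0802/0.5500 = 0.1458
Terminal stock prices: S_uuu = 91.46, S_uud = 56.77, S_udd = 35.23, S_ddd = 21.87
Terminal payoffs (K − S): max(-53.46, 0) = 0, max(-18.77, 0) = 0, max(2.765, 0) = 2.765, max(16.13, 0) = 16.13
Node uu (S = 63.08): V_uu = e^(−0.01)·[0.1458·0.0000 + 0.8542·0.0000] = 0.0000
Node ud (S = 39.15): V_ud = e^(−0.01)·[0.1458·0.0000 + 0.8542·2.7650] = 2.3383
Node dd (S = 24.3): V_dd = e^(−0.01)·[0.1458·2.7650 + 0.8542·16.1300] = 14.0401
Node u (S = 43.5): V_u = e^(−0.01)·[0.1458·0.0000 + 0.8542·2.3383] = 1.9775
Node d (S = 27): V_d = e^(−0.01)·[0.1458·2.3383 + 0.8542·14.0401] = 12.2110
Node 0 (S = 30): V_0 = e^(−0.01)·[0.1458·1.9775 + 0.8542·12.2110] = 10.6122

$10.61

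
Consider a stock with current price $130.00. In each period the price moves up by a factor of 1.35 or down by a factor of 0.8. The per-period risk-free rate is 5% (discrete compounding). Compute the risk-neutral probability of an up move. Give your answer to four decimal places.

Risk-neutral probability p = (1 + 0.05 − 0.8)/(1.35 − 0.8) = 0.2500/0.5500 = 0.4545

p = 0.4545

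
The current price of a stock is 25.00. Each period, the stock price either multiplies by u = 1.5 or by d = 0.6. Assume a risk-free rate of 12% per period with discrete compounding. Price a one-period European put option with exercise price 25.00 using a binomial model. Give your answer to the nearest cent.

3.77

Risk-neutral probability p = (1 + 0.12 − 0.6)/(1.5 − 0.6) = 0.5200/0.9000 = 0.5778
Terminal stock prices: S_u = 37.5, S_d = 15
Terminal payoffs (K − S): max(-12.5, 0) = 0, max(10, 0) = 10
Node 0 (S = 25): V_0 = 1/1.12·[0.5778·0.0000 + 0.4222·10.0000] = 3.7698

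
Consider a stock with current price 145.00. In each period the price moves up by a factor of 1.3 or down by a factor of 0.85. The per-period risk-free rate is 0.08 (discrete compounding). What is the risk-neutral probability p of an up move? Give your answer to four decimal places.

Risk-neutral probability p = (1 + 0.08 − 0.85)/(1.3 − 0.85) = 0.2300/0.4500 = 0.5111

p = 0.5111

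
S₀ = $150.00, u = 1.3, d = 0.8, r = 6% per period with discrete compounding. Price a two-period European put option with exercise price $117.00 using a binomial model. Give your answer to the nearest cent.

Risk-neutral probability p = (1 + 0.06 − 0.8)/(1.3 − 0.8) = 0.2600/0.5000 = 0.5200
Terminal stock prices: S_uu = 253.5, S_ud = 156, S_dd = 96
Terminal payoffs (K − S): max(-136.5, 0) = 0, max(-39, 0) = 0, max(21, 0) = 21
Node u (S = 195): V_u = 1/1.06·[0.5200·0.0000 + 0.4800·0.0000] = 0.0000
Node d (S = 120): V_d = 1/1.06·[0.5200·0.0000 + 0.4800·21.0000] = 9.5094
Node 0 (S = 150): V_0 = 1/1.06·[0.5200·0.0000 + 0.4800·9.5094] = 4.3062

$4.31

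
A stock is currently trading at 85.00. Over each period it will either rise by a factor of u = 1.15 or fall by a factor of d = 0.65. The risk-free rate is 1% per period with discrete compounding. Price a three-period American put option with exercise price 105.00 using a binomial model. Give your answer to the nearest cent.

Risk-neutral probability p = (1 + 0.01 − 0.65)/(1.15 − 0.65) = 0.3600/0.5000 = 0.7200
Terminal stock prices: S_uuu = 129.3, S_uud = 73.07, S_udd = 41.3, S_ddd = 23.34
Terminal payoffs (K − S): max(-24.27, 0) = 0, max(31.93, 0) = 31.93, max(63.7, 0) = 63.7, max(81.66, 0) = 81.66
Node uu (S = 112.4): continuation = 1/1.01·[0.7200·0.0000 + 0.2800·31.9319] = 8.8524; exercise value = 0.0000 ≤ continuation, so V_uu = 8.8524
Node ud (S = 63.54): continuation = 1/1.01·[0.7200·31.9319 + 0.2800·63.7006] = 40.4229; exercise value = 41.4625 > continuation, so V_ud = 41.4625 (exercise)
Node dd (S = 35.91): continuation = 1/1.01·[0.7200·63.7006 + 0.2800·81.6569] = 68.0479; exercise value = 69.0875 > continuation, so V_dd = 69.0875 (exercise)
Node u (S = 97.75): continuation = 1/1.01·[0.7200·8.8524 + 0.2800·41.4625] = 17.8052; exercise value = 7.2500 ≤ continuation, so V_u = 17.8052
Node d (S = 55.25): continuation = 1/1.01·[0.7200·41.4625 + 0.2800·69.0875] = 48.7104; exercise value = 49.7500 > continuation, so V_d = 49.7500 (exercise)
Node 0 (S = 85): continuation = 1/1.01·[0.7200·17.8052 + 0.2800·49.7500] = 26.4849; exercise value = 20.0000 ≤ continuation, so V_0 = 26.4849

26.48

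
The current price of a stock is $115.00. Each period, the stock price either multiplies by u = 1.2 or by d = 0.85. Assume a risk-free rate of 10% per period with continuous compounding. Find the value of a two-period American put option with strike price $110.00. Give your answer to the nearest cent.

Risk-neutral probability p = (e^0.1 − 0.85)/(1.2 − 0.85) = 0.2552/0.3500 = 0.7291
Terminal stock prices: S_uu = 165.6, S_ud = 117.3, S_dd = 83.09
Terminal payoffs (K − S): max(-55.6, 0) = 0, max(-7.3, 0) = 0, max(26.91, 0) = 26.91
Node u (S = 138): continuation = e^(−0.1)·[0.7291·0.0000 + 0.2709·0.0000] = 0.0000; exercise value = 0.0000 ≤ continuation, so V_u = 0.0000
Node d (S = 97.75): continuation = e^(−0.1)·[0.7291·0.0000 + 0.2709·26.9125] = 6.5978; exercise value = 12.2500 > continuation, so V_d = 12.2500 (exercise)
Node 0 (S = 115): continuation = e^(−0.1)·[0.7291·0.0000 + 0.2709·12.2500] = 3.0032; exercise value = 0.0000 ≤ continuation, so V_0 = 3.0032

$3.00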